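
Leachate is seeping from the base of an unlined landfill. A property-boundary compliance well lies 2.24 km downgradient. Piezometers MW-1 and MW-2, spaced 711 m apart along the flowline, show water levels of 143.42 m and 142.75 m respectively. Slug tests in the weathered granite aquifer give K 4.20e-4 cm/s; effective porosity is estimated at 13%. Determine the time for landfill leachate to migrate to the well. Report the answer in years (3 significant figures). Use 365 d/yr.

Hydraulic gradient i = (143.42 − 142.75) / 711 = 0.67 / 711 = 9.423e-4
K = 4.20e-4 cm/s × 864 = 0.3629 m/d
q = Ki = 0.3629 × 9.423e-4 = 3.420e-4 m/d
Average linear velocity = 3.420e-4 / 0.13 = 0.002630 m/d
L = 2.24 km = 2240 m
t = L / v = 2240 / 0.002630 = 851600 d
   = 851600 / 365 = 2330 yr

2330 years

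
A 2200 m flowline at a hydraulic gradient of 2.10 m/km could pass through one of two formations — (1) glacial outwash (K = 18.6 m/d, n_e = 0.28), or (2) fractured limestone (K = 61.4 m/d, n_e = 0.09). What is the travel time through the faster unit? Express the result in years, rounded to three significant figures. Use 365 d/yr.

4.21 years

Unit 1 (glacial outwash): v = 18.6×0.0021/0.28 = 0.1395 m/d, t = 2200/0.1395 = 15770 d
Unit 2 (fractured limestone): v = 61.4×0.0021/0.09 = 1.433 m/d, t = 2200/1.433 = 1536 d
Faster: 1536 d / 365 = 4.21 yr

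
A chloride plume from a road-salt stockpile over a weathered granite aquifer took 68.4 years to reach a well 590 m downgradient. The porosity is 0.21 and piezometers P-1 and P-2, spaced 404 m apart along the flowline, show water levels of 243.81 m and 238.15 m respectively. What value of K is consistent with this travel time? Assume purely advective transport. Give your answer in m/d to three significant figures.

0.354 m/d

Hydraulic gradient i = (243.81 − 238.15) / 404 = 5.66 / 404 = 0.01401
t = 68.4 years = 24970 d
v = L / t = 590 / 24970 = 0.02363 m/d
K = v · n / i = 0.02363 × 0.21 / 0.01401 = 0.354 m/d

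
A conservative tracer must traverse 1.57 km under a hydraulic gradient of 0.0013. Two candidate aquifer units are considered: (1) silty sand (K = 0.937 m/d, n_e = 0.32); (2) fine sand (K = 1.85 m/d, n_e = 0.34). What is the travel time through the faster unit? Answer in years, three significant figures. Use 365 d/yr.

Unit 1 (silty sand): v = 0.937×0.0013/0.32 = 0.003807 m/d, t = 1570/0.003807 = 412400 d
Unit 2 (fine sand): v = 1.85×0.0013/0.34 = 0.007074 m/d, t = 1570/0.007074 = 222000 d
Faster: 222000 d / 365 = 608 yr

608 years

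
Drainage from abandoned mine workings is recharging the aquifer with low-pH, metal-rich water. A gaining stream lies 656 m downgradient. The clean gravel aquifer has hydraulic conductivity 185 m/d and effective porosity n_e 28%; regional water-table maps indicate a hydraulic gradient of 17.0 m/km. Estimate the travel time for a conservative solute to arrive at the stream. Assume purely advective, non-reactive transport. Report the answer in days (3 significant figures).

Darcy flux q = K·i = 185 × 0.017 = 3.145 m/d
v = Ki/n = 185·0.017/0.28 = 11.23 m/d
t = L / v = 656 / 11.23 = 58.40 d

58.4 days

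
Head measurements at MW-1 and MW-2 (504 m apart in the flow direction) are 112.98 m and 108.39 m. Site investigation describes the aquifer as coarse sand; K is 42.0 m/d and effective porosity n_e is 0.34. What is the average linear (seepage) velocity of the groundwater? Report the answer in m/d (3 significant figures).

1.13 m/d

Hydraulic gradient i = (112.98 − 108.39) / 504 = 4.59 / 504 = 0.009107
Specific discharge q = 42.0 × 0.009107 = 0.3825 m/d
Seepage velocity v = q / n = 0.3825 / 0.34 = 1.125 m/d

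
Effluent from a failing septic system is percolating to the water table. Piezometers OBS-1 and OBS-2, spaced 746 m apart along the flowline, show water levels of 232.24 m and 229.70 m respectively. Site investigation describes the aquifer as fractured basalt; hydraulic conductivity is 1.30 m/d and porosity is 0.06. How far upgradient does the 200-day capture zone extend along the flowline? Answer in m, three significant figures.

Hydraulic gradient i = (232.24 − 229.70) / 746 = 2.54 / 746 = 0.003405
q = Ki = 1.30 × 0.003405 = 0.004426 m/d
v = Ki/n = 1.30·0.003405/0.06 = 0.07377 m/d
L = v × T = 0.07377 × 200 = 14.75 m

14.8 m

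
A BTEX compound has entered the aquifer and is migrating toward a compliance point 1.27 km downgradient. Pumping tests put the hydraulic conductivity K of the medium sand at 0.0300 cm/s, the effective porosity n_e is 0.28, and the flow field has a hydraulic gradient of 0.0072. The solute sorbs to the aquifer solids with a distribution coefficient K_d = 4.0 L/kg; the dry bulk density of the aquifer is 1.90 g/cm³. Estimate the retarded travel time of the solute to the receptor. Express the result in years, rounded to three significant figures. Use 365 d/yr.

K = 0.0300 cm/s × 864 = 25.92 m/d
q = Ki = 25.92 × 0.0072 = 0.1866 m/d
v = Ki/n = 25.92·0.0072/0.28 = 0.6665 m/d
Retardation R = 1 + ρ_b·K_d/n = 1 + 1.90×4.0/0.28 = 28.14
Contaminant velocity v_c = v/R = 0.6665/28.14 = 0.02368 m/d
L = 1.27 km = 1270 m
t = L/v_c = 1270/0.02368 = 53620 d
   = 53620/365 = 147 yr

147 years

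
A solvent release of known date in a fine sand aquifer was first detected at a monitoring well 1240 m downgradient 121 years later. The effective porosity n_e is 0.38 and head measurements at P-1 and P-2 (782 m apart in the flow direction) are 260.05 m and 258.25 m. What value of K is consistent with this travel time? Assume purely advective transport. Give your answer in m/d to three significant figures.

Hydraulic gradient i = (260.05 − 258.25) / 782 = 1.80 / 782 = 0.002302
t = 121 years = 44170 d
v = L / t = 1240 / 44170 = 0.02808 m/d
K = v · n / i = 0.02808 × 0.38 / 0.002302 = 4.64 m/d

4.64 m/d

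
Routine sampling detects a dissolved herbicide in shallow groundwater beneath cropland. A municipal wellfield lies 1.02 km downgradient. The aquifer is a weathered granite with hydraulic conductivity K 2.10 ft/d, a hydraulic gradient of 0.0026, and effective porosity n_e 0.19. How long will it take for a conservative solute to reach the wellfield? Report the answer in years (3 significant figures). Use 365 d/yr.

319 years

K = 2.10 ft/d × 0.3048 = 0.6401 m/d
Darcy flux q = K·i = 0.6401 × 0.0026 = 0.001664 m/d
v = Ki/n = 0.6401·0.0026/0.19 = 0.008759 m/d
L = 1.02 km = 1020 m
t = L / v = 1020 / 0.008759 = 116500 d
   = 116500 / 365 = 319 yr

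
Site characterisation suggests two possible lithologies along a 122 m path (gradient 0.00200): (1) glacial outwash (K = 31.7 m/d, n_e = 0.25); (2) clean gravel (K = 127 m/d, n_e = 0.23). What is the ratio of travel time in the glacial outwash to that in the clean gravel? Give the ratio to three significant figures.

4.35

Unit 1 (glacial outwash): v = 31.7×0.0020/0.25 = 0.2536 m/d, t = 122/0.2536 = 481.1 d
Unit 2 (clean gravel): v = 127×0.0020/0.23 = 1.104 m/d, t = 122/1.104 = 110.5 d
t(glacial outwash) / t(clean gravel) = 481.1/110.5 = 4.35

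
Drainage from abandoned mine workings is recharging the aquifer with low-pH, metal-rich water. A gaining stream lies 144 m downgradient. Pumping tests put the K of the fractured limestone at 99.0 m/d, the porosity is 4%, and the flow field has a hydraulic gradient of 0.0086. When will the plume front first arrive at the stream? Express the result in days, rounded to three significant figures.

6.77 days

Specific discharge q = 99.0 × 0.0086 = 0.8514 m/d
Average linear velocity = 0.8514 / 0.04 = 21.29 m/d
t = L / v = 144 / 21.29 = 6.765 d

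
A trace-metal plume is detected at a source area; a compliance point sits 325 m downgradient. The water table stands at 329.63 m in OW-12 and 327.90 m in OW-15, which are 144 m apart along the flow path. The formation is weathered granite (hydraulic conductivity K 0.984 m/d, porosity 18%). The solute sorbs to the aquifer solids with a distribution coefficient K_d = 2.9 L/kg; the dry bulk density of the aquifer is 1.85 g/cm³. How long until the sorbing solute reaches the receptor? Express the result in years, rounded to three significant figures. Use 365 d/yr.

418 years

Hydraulic gradient i = (329.63 − 327.90) / 144 = 1.73 / 144 = 0.01201
Specific discharge q = 0.984 × 0.01201 = 0.01182 m/d
Average linear velocity = 0.01182 / 0.18 = 0.06568 m/d
Retardation R = 1 + ρ_b·K_d/n = 1 + 1.85×2.9/0.18 = 30.81
Contaminant velocity v_c = v/R = 0.06568/30.81 = 0.002132 m/d
t = L/v_c = 325/0.002132 = 152400 d
   = 152400/365 = 418 yr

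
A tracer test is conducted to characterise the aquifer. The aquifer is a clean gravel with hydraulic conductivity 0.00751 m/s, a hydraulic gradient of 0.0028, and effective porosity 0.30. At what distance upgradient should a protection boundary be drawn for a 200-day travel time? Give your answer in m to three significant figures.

1210 m

K = 0.00751 m/s × 86400 s/d = 648.9 m/d
q = Ki = 648.9 × 0.0028 = 1.817 m/d
v = Ki/n = 648.9·0.0028/0.30 = 6.056 m/d
L = v × T = 6.056 × 200 = 1211 m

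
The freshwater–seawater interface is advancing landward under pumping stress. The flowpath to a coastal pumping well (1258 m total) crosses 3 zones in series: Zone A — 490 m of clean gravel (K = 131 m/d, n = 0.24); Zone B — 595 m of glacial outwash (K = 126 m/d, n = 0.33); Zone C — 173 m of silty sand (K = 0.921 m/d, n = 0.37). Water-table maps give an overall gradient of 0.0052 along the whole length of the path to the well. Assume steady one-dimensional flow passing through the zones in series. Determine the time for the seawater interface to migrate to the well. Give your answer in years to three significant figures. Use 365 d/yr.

Steady 1-D flow in series ⇒ the Darcy flux q is identical in every zone and the zone head losses add (resistances L/K in series).
Σ(L/K) = 490/131 + 595/126 + 173/0.921 = 3.740 + 4.722 + 187.8 = 196.3 d
K_eq = L_total / Σ(L/K) = 1258 / 196.3 = 6.408 m/d
q = K_eq · i = 6.408 × 0.0052 = 0.03332 m/d (same in every zone)
Zone A: v = q/n = 0.03332/0.24 = 0.1389 m/d → t_A = 490/0.1389 = 3529 d
Zone B: v = q/n = 0.03332/0.33 = 0.1010 m/d → t_B = 595/0.1010 = 5892 d
Zone C: v = q/n = 0.03332/0.37 = 0.09007 m/d → t_C = 173/0.09007 = 1921 d
Total t = 3529 + 5892 + 1921 = 11340 d
   = 11340 / 365 = 31.1 yr

31.1 years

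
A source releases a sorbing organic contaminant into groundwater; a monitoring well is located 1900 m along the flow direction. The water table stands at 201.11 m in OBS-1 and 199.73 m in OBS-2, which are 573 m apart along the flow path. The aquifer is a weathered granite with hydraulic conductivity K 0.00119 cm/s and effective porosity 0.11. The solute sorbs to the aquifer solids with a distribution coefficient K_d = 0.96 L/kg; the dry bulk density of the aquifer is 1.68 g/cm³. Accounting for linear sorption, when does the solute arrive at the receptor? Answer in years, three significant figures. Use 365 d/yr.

Hydraulic gradient i = (201.11 − 199.73) / 573 = 1.38 / 573 = 0.002408
K = 0.00119 cm/s × 864 = 1.028 m/d
Specific discharge q = 1.028 × 0.002408 = 0.002476 m/d
Seepage velocity v = q / n = 0.002476 / 0.11 = 0.02251 m/d
Retardation R = 1 + ρ_b·K_d/n = 1 + 1.68×0.96/0.11 = 15.66
Contaminant velocity v_c = v/R = 0.02251/15.66 = 0.001437 m/d
t = L/v_c = 1900/0.001437 = 1.322e6 d
   = 1.322e6/365 = 3620 yr

3620 years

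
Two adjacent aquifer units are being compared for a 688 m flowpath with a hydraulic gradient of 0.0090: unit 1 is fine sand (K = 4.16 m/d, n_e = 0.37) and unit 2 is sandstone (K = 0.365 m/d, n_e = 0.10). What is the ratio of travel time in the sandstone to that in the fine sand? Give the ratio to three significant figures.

3.08

Unit 1 (fine sand): v = 4.16×0.0090/0.37 = 0.1012 m/d, t = 688/0.1012 = 6799 d
Unit 2 (sandstone): v = 0.365×0.0090/0.10 = 0.03285 m/d, t = 688/0.03285 = 20940 d
t(sandstone) / t(fine sand) = 20940/6799 = 3.08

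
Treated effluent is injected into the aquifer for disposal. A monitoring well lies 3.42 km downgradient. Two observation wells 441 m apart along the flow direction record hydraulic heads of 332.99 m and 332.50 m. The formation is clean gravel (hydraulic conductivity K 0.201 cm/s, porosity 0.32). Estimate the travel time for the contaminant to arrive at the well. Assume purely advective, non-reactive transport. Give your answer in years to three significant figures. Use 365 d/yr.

Hydraulic gradient i = (332.99 − 332.50) / 441 = 0.49 / 441 = 0.001111
K = 0.201 cm/s × 864 = 173.7 m/d
q = Ki = 173.7 × 0.001111 = 0.1930 m/d
Average linear velocity = 0.1930 / 0.32 = 0.6030 m/d
L = 3.42 km = 3420 m
t = L / v = 3420 / 0.6030 = 5672 d
   = 5672 / 365 = 15.5 yr

15.5 years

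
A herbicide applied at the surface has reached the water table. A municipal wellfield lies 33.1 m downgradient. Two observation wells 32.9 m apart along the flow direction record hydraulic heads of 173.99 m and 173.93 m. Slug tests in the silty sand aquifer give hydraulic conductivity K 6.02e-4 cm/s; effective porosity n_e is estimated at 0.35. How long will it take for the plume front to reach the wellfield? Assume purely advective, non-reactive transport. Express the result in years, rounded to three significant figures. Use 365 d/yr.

Hydraulic gradient i = (173.99 − 173.93) / 32.9 = 0.06 / 32.9 = 0.001824
K = 6.02e-4 cm/s × 864 = 0.5201 m/d
Specific discharge q = 0.5201 × 0.001824 = 9.486e-4 m/d
v_s = q/n_e = 9.486e-4/0.35 = 0.002710 m/d
t = L / v = 33.1 / 0.002710 = 12210 d
   = 12210 / 365 = 33.5 yr

33.5 years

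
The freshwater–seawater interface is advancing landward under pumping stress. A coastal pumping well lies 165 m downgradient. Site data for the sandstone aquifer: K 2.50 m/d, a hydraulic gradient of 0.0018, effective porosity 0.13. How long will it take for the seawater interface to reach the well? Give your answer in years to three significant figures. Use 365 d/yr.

Darcy flux q = K·i = 2.50 × 0.0018 = 0.004500 m/d
v_s = q/n_e = 0.004500/0.13 = 0.03462 m/d
t = L / v = 165 / 0.03462 = 4767 d
   = 4767 / 365 = 13.1 yr

13.1 years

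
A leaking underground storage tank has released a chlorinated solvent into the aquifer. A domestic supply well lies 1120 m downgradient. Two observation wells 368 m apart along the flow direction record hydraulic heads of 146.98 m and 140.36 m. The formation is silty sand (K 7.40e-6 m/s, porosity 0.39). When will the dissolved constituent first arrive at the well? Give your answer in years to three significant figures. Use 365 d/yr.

Hydraulic gradient i = (146.98 − 140.36) / 368 = 6.62 / 368 = 0.01799
K = 7.40e-6 m/s × 86400 s/d = 0.6394 m/d
Specific discharge q = 0.6394 × 0.01799 = 0.01150 m/d
Average linear velocity = 0.01150 / 0.39 = 0.02949 m/d
t = L / v = 1120 / 0.02949 = 37980 d
   = 37980 / 365 = 104 yr

104 years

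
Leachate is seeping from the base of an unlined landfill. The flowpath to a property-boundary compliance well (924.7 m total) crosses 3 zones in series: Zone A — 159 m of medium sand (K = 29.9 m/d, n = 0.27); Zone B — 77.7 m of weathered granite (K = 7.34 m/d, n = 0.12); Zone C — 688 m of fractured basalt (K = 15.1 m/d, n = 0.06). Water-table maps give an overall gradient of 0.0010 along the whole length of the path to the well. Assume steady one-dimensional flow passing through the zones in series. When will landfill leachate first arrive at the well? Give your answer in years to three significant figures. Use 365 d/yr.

17.0 years

For zones in series the flux q is common to all zones; the equivalent conductivity is the harmonic (thickness-weighted) mean, K_eq = L_total / Σ(L_j/K_j).
Σ(L/K) = 159/29.9 + 77.7/7.34 + 688/15.1 = 5.318 + 10.59 + 45.56 = 61.47 d
K_eq = L_total / Σ(L/K) = 924.7 / 61.47 = 15.04 m/d
q = K_eq · i = 15.04 × 0.0010 = 0.01504 m/d (same in every zone)
Zone A: v = q/n = 0.01504/0.27 = 0.05572 m/d → t_A = 159/0.05572 = 2854 d
Zone B: v = q/n = 0.01504/0.12 = 0.1254 m/d → t_B = 77.7/0.1254 = 619.8 d
Zone C: v = q/n = 0.01504/0.06 = 0.2507 m/d → t_C = 688/0.2507 = 2744 d
Total t = 2854 + 619.8 + 2744 = 6217 d
   = 6217 / 365 = 17.0 yr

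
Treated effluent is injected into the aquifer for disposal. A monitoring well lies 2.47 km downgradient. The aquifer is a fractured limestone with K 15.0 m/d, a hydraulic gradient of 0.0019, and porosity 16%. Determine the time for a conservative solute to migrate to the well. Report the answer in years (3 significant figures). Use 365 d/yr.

q = Ki = 15.0 × 0.0019 = 0.02850 m/d
v_s = q/n_e = 0.02850/0.16 = 0.1781 m/d
L = 2.47 km = 2470 m
t = L / v = 2470 / 0.1781 = 13870 d
   = 13870 / 365 = 38.0 yr

38.0 years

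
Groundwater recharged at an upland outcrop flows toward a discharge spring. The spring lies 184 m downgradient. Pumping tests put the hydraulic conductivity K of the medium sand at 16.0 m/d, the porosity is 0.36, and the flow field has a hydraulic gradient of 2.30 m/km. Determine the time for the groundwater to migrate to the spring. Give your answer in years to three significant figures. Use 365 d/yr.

4.93 years

Specific discharge q = 16.0 × 0.0023 = 0.03680 m/d
Average linear velocity = 0.03680 / 0.36 = 0.1022 m/d
t = L / v = 184 / 0.1022 = 1800 d
   = 1800 / 365 = 4.93 yr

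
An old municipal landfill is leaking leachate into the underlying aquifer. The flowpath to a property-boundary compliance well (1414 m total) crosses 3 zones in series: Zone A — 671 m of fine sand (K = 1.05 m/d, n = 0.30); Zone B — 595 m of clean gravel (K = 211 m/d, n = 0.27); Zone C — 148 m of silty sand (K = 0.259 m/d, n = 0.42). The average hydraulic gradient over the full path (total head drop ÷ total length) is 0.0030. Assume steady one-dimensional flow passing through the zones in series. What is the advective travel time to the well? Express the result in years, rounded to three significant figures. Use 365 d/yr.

For zones in series the flux q is common to all zones; the equivalent conductivity is the harmonic (thickness-weighted) mean, K_eq = L_total / Σ(L_j/K_j).
Σ(L/K) = 671/1.05 + 595/211 + 148/0.259 = 639.0 + 2.820 + 571.4 = 1213 d
K_eq = L_total / Σ(L/K) = 1414 / 1213 = 1.165 m/d
q = K_eq · i = 1.165 × 0.0030 = 0.003496 m/d (same in every zone)
Zone A: v = q/n = 0.003496/0.30 = 0.01165 m/d → t_A = 671/0.01165 = 57580 d
Zone B: v = q/n = 0.003496/0.27 = 0.01295 m/d → t_B = 595/0.01295 = 45950 d
Zone C: v = q/n = 0.003496/0.42 = 0.008324 m/d → t_C = 148/0.008324 = 17780 d
Total t = 57580 + 45950 + 17780 = 121300 d
   = 121300 / 365 = 332 yr

332 years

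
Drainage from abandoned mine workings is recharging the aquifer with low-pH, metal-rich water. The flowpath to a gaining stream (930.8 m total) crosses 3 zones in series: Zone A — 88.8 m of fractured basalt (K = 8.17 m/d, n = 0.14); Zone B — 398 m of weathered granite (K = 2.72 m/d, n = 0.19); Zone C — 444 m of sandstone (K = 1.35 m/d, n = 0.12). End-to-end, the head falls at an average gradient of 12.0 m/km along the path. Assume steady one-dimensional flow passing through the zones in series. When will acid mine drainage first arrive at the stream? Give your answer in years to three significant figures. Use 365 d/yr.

16.9 years

Continuity: the same q passes through each zone, so ΔH = q·Σ(L_j/K_j) — the zones act as resistances in series.
Σ(L/K) = 88.8/8.17 + 398/2.72 + 444/1.35 = 10.87 + 146.3 + 328.9 = 486.1 d
K_eq = L_total / Σ(L/K) = 930.8 / 486.1 = 1.915 m/d
q = K_eq · i = 1.915 × 0.012 = 0.02298 m/d (same in every zone)
Zone A: v = q/n = 0.02298/0.14 = 0.1641 m/d → t_A = 88.8/0.1641 = 541.0 d
Zone B: v = q/n = 0.02298/0.19 = 0.1209 m/d → t_B = 398/0.1209 = 3291 d
Zone C: v = q/n = 0.02298/0.12 = 0.1915 m/d → t_C = 444/0.1915 = 2319 d
Total t = 541.0 + 3291 + 2319 = 6151 d
   = 6151 / 365 = 16.9 yr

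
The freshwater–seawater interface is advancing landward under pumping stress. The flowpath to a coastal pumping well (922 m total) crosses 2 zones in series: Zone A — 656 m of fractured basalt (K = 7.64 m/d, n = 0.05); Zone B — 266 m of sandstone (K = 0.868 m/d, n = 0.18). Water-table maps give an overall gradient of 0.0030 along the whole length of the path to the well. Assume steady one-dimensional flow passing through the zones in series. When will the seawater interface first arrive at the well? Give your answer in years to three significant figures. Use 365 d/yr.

31.4 years

For zones in series the flux q is common to all zones; the equivalent conductivity is the harmonic (thickness-weighted) mean, K_eq = L_total / Σ(L_j/K_j).
Σ(L/K) = 656/7.64 + 266/0.868 = 85.86 + 306.5 = 392.3 d
K_eq = L_total / Σ(L/K) = 922 / 392.3 = 2.350 m/d
q = K_eq · i = 2.350 × 0.0030 = 0.007050 m/d (same in every zone)
Zone A: v = q/n = 0.007050/0.05 = 0.1410 m/d → t_A = 656/0.1410 = 4652 d
Zone B: v = q/n = 0.007050/0.18 = 0.03917 m/d → t_B = 266/0.03917 = 6791 d
Total t = 4652 + 6791 = 11440 d
   = 11440 / 365 = 31.4 yr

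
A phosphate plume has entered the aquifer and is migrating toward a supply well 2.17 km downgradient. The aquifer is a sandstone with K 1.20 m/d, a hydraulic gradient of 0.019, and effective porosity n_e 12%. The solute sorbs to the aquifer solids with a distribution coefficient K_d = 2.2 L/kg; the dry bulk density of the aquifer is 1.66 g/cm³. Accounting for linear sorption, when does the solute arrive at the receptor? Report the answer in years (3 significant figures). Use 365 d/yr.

984 years

Darcy flux q = K·i = 1.20 × 0.019 = 0.02280 m/d
Seepage velocity v = q / n = 0.02280 / 0.12 = 0.1900 m/d
Retardation R = 1 + ρ_b·K_d/n = 1 + 1.66×2.2/0.12 = 31.43
Contaminant velocity v_c = v/R = 0.1900/31.43 = 0.006045 m/d
L = 2.17 km = 2170 m
t = L/v_c = 2170/0.006045 = 359000 d
   = 359000/365 = 984 yr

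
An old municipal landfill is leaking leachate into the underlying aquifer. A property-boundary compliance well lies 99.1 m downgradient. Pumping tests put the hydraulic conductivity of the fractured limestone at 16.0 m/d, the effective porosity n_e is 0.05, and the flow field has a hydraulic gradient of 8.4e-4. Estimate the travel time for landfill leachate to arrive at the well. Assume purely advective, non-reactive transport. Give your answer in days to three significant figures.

Specific discharge q = 16.0 × 8.4e-4 = 0.01344 m/d
v = Ki/n = 16.0·8.4e-4/0.05 = 0.2688 m/d
t = L / v = 99.1 / 0.2688 = 368.7 d

369 days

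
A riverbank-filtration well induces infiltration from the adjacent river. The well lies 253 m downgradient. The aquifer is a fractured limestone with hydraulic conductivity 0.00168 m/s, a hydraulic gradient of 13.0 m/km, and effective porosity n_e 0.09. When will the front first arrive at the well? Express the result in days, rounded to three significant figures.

K = 0.00168 m/s × 86400 s/d = 145.2 m/d
Darcy flux q = K·i = 145.2 × 0.013 = 1.887 m/d
Average linear velocity = 1.887 / 0.09 = 20.97 m/d
t = L / v = 253 / 20.97 = 12.07 d

12.1 days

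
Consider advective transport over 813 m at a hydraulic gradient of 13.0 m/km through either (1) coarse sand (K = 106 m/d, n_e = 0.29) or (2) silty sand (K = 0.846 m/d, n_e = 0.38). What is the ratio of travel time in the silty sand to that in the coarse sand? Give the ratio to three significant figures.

164

Unit 1 (coarse sand): v = 106×0.013/0.29 = 4.752 m/d, t = 813/4.752 = 171.1 d
Unit 2 (silty sand): v = 0.846×0.013/0.38 = 0.02894 m/d, t = 813/0.02894 = 28090 d
t(silty sand) / t(coarse sand) = 28090/171.1 = 164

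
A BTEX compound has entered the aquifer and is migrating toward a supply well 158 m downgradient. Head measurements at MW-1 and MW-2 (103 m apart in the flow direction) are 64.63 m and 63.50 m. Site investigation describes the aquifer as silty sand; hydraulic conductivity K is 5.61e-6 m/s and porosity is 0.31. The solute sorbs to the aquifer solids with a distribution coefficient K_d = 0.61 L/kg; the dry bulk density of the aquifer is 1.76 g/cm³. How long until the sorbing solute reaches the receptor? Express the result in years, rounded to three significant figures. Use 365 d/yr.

Hydraulic gradient i = (64.63 − 63.50) / 103 = 1.13 / 103 = 0.01097
K = 5.61e-6 m/s × 86400 s/d = 0.4847 m/d
Specific discharge q = 0.4847 × 0.01097 = 0.005318 m/d
v = Ki/n = 0.4847·0.01097/0.31 = 0.01715 m/d
Retardation R = 1 + ρ_b·K_d/n = 1 + 1.76×0.61/0.31 = 4.463
Contaminant velocity v_c = v/R = 0.01715/4.463 = 0.003843 m/d
t = L/v_c = 158/0.003843 = 41110 d
   = 41110/365 = 113 yr

113 years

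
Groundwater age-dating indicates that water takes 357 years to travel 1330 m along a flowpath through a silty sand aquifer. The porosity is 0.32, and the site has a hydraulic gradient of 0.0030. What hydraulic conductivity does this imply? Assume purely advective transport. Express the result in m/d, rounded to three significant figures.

1.09 m/d

t = 357 years = 130300 d
v = L / t = 1330 / 130300 = 0.01021 m/d
K = v · n / i = 0.01021 × 0.32 / 0.0030 = 1.09 m/d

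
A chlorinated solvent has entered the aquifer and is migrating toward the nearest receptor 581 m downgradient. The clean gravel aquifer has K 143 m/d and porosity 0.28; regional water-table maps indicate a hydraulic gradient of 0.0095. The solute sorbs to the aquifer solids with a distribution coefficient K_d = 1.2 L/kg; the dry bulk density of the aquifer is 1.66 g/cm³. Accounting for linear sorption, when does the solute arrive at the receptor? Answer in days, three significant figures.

972 days

Darcy flux q = K·i = 143 × 0.0095 = 1.359 m/d
Average linear velocity = 1.359 / 0.28 = 4.852 m/d
Retardation R = 1 + ρ_b·K_d/n = 1 + 1.66×1.2/0.28 = 8.114
Contaminant velocity v_c = v/R = 4.852/8.114 = 0.5979 m/d
t = L/v_c = 581/0.5979 = 971.7 d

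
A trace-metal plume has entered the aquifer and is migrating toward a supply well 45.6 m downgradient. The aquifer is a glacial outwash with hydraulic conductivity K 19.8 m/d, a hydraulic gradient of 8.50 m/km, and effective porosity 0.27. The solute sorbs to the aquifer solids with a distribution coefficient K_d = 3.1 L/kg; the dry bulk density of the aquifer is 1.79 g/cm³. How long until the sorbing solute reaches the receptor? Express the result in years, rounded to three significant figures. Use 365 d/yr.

Darcy flux q = K·i = 19.8 × 0.0085 = 0.1683 m/d
Seepage velocity v = q / n = 0.1683 / 0.27 = 0.6233 m/d
Retardation R = 1 + ρ_b·K_d/n = 1 + 1.79×3.1/0.27 = 21.55
Contaminant velocity v_c = v/R = 0.6233/21.55 = 0.02892 m/d
t = L/v_c = 45.6/0.02892 = 1577 d
   = 1577/365 = 4.32 yr

4.32 years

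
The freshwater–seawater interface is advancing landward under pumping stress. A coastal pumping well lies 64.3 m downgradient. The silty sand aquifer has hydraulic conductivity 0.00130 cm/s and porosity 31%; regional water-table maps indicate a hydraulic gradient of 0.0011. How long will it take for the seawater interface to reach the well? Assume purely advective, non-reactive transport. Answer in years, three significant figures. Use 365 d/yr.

K = 0.00130 cm/s × 864 = 1.123 m/d
Darcy flux q = K·i = 1.123 × 0.0011 = 0.001236 m/d
v_s = q/n_e = 0.001236/0.31 = 0.003986 m/d
t = L / v = 64.3 / 0.003986 = 16130 d
   = 16130 / 365 = 44.2 yr

44.2 years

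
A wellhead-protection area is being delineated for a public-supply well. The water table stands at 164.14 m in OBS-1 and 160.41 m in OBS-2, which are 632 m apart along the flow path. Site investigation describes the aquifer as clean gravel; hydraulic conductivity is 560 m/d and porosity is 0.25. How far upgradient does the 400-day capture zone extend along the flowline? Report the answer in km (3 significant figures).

Hydraulic gradient i = (164.14 − 160.41) / 632 = 3.73 / 632 = 0.005902
q = Ki = 560 × 0.005902 = 3.305 m/d
v = Ki/n = 560·0.005902/0.25 = 13.22 m/d
L = v × T = 13.22 × 400 = 5288 m
   = 5.29 km

5.29 km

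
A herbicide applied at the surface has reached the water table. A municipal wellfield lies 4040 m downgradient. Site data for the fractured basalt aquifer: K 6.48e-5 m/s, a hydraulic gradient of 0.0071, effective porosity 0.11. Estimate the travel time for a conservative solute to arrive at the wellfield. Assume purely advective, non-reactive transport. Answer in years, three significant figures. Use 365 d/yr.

K = 6.48e-5 m/s × 86400 s/d = 5.599 m/d
Darcy flux q = K·i = 5.599 × 0.0071 = 0.03975 m/d
v_s = q/n_e = 0.03975/0.11 = 0.3614 m/d
t = L / v = 4040 / 0.3614 = 11180 d
   = 11180 / 365 = 30.6 yr

30.6 years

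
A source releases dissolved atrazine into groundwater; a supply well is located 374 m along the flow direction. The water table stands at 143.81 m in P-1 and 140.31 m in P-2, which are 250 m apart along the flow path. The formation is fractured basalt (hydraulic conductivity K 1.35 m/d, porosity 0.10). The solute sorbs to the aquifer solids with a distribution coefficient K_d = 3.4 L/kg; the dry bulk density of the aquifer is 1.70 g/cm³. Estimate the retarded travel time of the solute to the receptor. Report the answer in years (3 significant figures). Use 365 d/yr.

319 years

Hydraulic gradient i = (143.81 − 140.31) / 250 = 3.50 / 250 = 0.01400
Darcy flux q = K·i = 1.35 × 0.01400 = 0.01890 m/d
Average linear velocity = 0.01890 / 0.10 = 0.1890 m/d
Retardation R = 1 + ρ_b·K_d/n = 1 + 1.70×3.4/0.10 = 58.80
Contaminant velocity v_c = v/R = 0.1890/58.80 = 0.003214 m/d
t = L/v_c = 374/0.003214 = 116400 d
   = 116400/365 = 319 yr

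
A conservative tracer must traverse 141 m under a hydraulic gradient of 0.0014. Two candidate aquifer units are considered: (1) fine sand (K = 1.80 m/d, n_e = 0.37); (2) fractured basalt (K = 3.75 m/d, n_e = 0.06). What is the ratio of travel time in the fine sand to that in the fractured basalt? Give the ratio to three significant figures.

12.8

Unit 1 (fine sand): v = 1.80×0.0014/0.37 = 0.006811 m/d, t = 141/0.006811 = 20700 d
Unit 2 (fractured basalt): v = 3.75×0.0014/0.06 = 0.08750 m/d, t = 141/0.08750 = 1611 d
t(fine sand) / t(fractured basalt) = 20700/1611 = 12.8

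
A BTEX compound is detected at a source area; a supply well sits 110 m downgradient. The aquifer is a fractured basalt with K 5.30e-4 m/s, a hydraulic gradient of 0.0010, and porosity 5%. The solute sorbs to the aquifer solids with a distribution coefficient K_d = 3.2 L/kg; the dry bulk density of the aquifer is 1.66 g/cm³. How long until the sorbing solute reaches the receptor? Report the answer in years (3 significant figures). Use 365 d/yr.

35.3 years

K = 5.30e-4 m/s × 86400 s/d = 45.79 m/d
Specific discharge q = 45.79 × 0.0010 = 0.04579 m/d
v_s = q/n_e = 0.04579/0.05 = 0.9158 m/d
Retardation R = 1 + ρ_b·K_d/n = 1 + 1.66×3.2/0.05 = 107.2
Contaminant velocity v_c = v/R = 0.9158/107.2 = 0.008540 m/d
t = L/v_c = 110/0.008540 = 12880 d
   = 12880/365 = 35.3 yr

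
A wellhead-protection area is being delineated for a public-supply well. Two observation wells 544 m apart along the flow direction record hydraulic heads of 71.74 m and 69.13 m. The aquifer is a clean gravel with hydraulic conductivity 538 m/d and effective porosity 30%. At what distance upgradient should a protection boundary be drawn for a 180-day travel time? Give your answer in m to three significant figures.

1550 m

Hydraulic gradient i = (71.74 − 69.13) / 544 = 2.61 / 544 = 0.004798
q = Ki = 538 × 0.004798 = 2.581 m/d
Seepage velocity v = q / n = 2.581 / 0.30 = 8.604 m/d
L = v × T = 8.604 × 180 = 1549 m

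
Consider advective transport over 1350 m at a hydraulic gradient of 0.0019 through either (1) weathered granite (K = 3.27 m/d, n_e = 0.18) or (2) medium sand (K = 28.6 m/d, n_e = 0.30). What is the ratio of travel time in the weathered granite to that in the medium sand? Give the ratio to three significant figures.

Unit 1 (weathered granite): v = 3.27×0.0019/0.18 = 0.03452 m/d, t = 1350/0.03452 = 39110 d
Unit 2 (medium sand): v = 28.6×0.0019/0.30 = 0.1811 m/d, t = 1350/0.1811 = 7453 d
t(weathered granite) / t(medium sand) = 39110/7453 = 5.25

5.25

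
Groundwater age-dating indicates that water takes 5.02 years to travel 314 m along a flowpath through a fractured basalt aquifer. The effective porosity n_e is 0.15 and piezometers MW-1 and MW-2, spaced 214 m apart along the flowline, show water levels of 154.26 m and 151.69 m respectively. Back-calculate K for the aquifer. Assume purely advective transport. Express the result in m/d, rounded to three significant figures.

2.14 m/d

Hydraulic gradient i = (154.26 − 151.69) / 214 = 2.57 / 214 = 0.01201
t = 5.02 years = 1832 d
v = L / t = 314 / 1832 = 0.1714 m/d
K = v · n / i = 0.1714 × 0.15 / 0.01201 = 2.14 m/d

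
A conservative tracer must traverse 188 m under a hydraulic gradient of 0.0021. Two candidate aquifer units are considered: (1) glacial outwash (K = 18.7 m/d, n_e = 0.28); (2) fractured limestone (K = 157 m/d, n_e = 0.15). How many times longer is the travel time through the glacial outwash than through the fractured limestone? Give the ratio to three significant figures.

15.7

Unit 1 (glacial outwash): v = 18.7×0.0021/0.28 = 0.1402 m/d, t = 188/0.1402 = 1340 d
Unit 2 (fractured limestone): v = 157×0.0021/0.15 = 2.198 m/d, t = 188/2.198 = 85.53 d
t(glacial outwash) / t(fractured limestone) = 1340/85.53 = 15.7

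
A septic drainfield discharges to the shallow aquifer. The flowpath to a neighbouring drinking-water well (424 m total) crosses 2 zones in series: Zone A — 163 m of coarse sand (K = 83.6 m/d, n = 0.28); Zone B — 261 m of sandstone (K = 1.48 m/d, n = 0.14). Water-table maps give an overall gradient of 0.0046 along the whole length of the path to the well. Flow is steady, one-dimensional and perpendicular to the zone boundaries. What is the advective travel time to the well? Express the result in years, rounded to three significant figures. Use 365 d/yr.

Continuity: the same q passes through each zone, so ΔH = q·Σ(L_j/K_j) — the zones act as resistances in series.
Σ(L/K) = 163/83.6 + 261/1.48 = 1.950 + 176.4 = 178.3 d
K_eq = L_total / Σ(L/K) = 424 / 178.3 = 2.378 m/d
q = K_eq · i = 2.378 × 0.0046 = 0.01094 m/d (same in every zone)
Zone A: v = q/n = 0.01094/0.28 = 0.03907 m/d → t_A = 163/0.03907 = 4172 d
Zone B: v = q/n = 0.01094/0.14 = 0.07813 m/d → t_B = 261/0.07813 = 3340 d
Total t = 4172 + 3340 = 7513 d
   = 7513 / 365 = 20.6 yr

20.6 years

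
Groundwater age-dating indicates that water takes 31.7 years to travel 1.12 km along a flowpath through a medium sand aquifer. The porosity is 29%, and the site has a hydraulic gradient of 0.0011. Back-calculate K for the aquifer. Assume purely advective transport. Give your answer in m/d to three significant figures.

25.5 m/d

t = 31.7 years = 11570 d
L = 1.12 km = 1120 m
v = L / t = 1120 / 11570 = 0.09680 m/d
K = v · n / i = 0.09680 × 0.29 / 0.0011 = 25.5 m/d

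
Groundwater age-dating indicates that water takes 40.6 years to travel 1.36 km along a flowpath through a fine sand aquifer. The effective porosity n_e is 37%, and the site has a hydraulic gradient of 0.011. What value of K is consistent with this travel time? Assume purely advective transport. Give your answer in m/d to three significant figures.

t = 40.6 years = 14820 d
L = 1.36 km = 1360 m
v = L / t = 1360 / 14820 = 0.09177 m/d
K = v · n / i = 0.09177 × 0.37 / 0.011 = 3.09 m/d

3.09 m/d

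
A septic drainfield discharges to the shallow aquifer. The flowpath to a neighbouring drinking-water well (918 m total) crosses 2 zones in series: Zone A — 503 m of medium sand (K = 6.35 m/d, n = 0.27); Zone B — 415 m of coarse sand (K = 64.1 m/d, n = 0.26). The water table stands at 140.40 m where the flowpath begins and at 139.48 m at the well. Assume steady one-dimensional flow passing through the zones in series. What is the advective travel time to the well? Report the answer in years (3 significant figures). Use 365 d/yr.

62.2 years

Total head drop ΔH = 140.40 − 139.48 = 0.92 m
Steady 1-D flow in series ⇒ the Darcy flux q is identical in every zone and the zone head losses add (resistances L/K in series).
Σ(L/K) = 503/6.35 + 415/64.1 = 79.21 + 6.474 = 85.69 d
q = ΔH / Σ(L/K) = 0.92 / 85.69 = 0.01074 m/d (same in every zone)
Zone A: v = q/n = 0.01074/0.27 = 0.03977 m/d → t_A = 503/0.03977 = 12650 d
Zone B: v = q/n = 0.01074/0.26 = 0.04130 m/d → t_B = 415/0.04130 = 10050 d
Total t = 12650 + 10050 = 22700 d
   = 22700 / 365 = 62.2 yr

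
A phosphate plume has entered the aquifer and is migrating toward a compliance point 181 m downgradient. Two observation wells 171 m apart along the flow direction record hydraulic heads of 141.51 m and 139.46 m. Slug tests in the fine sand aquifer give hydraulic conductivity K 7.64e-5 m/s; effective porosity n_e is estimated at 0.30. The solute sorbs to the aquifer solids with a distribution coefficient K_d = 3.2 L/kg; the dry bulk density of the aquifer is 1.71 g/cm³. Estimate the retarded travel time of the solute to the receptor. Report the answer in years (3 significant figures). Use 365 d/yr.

Hydraulic gradient i = (141.51 − 139.46) / 171 = 2.05 / 171 = 0.01199
K = 7.64e-5 m/s × 86400 s/d = 6.601 m/d
Darcy flux q = K·i = 6.601 × 0.01199 = 0.07913 m/d
v = Ki/n = 6.601·0.01199/0.30 = 0.2638 m/d
Retardation R = 1 + ρ_b·K_d/n = 1 + 1.71×3.2/0.30 = 19.24
Contaminant velocity v_c = v/R = 0.2638/19.24 = 0.01371 m/d
t = L/v_c = 181/0.01371 = 13200 d
   = 13200/365 = 36.2 yr

36.2 years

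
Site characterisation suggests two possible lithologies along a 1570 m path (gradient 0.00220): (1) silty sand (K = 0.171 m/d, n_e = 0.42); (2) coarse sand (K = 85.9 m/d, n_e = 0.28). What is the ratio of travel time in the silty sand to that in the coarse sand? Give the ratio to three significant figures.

754

Unit 1 (silty sand): v = 0.171×0.0022/0.42 = 8.957e-4 m/d, t = 1570/8.957e-4 = 1.753e6 d
Unit 2 (coarse sand): v = 85.9×0.0022/0.28 = 0.6749 m/d, t = 1570/0.6749 = 2326 d
t(silty sand) / t(coarse sand) = 1.753e6/2326 = 754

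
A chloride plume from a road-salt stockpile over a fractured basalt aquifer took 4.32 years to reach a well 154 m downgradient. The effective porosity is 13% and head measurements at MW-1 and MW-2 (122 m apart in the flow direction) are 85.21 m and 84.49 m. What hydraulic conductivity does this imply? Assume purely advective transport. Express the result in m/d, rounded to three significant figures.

Hydraulic gradient i = (85.21 − 84.49) / 122 = 0.72 / 122 = 0.005902
t = 4.32 years = 1577 d
v = L / t = 154 / 1577 = 0.09767 m/d
K = v · n / i = 0.09767 × 0.13 / 0.005902 = 2.15 m/d

2.15 m/d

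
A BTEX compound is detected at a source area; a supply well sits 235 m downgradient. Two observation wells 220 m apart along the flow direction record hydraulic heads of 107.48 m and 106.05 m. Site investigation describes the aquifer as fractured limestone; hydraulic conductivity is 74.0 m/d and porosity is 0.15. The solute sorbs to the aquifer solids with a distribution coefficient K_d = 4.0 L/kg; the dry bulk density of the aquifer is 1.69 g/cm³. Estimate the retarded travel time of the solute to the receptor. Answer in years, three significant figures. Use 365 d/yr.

Hydraulic gradient i = (107.48 − 106.05) / 220 = 1.43 / 220 = 0.006500
q = Ki = 74.0 × 0.006500 = 0.4810 m/d
Seepage velocity v = q / n = 0.4810 / 0.15 = 3.207 m/d
Retardation R = 1 + ρ_b·K_d/n = 1 + 1.69×4.0/0.15 = 46.07
Contaminant velocity v_c = v/R = 3.207/46.07 = 0.06961 m/d
t = L/v_c = 235/0.06961 = 3376 d
   = 3376/365 = 9.25 yr

9.25 years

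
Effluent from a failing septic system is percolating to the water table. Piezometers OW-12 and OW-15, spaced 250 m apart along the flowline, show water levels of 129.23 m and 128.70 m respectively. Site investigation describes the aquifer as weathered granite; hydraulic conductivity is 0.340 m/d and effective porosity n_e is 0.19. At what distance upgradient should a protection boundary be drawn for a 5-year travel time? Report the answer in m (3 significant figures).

6.92 m

Hydraulic gradient i = (129.23 − 128.70) / 250 = 0.53 / 250 = 0.002120
Darcy flux q = K·i = 0.340 × 0.002120 = 7.208e-4 m/d
Seepage velocity v = q / n = 7.208e-4 / 0.19 = 0.003794 m/d
T = 5 yr × 365 = 1825 d
L = v × T = 0.003794 × 1825 = 6.923 m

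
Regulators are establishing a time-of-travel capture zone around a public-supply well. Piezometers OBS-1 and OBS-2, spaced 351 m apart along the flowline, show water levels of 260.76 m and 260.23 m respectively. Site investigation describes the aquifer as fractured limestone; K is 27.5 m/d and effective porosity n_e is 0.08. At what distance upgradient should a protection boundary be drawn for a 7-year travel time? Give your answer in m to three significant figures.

Hydraulic gradient i = (260.76 − 260.23) / 351 = 0.53 / 351 = 0.001510
Specific discharge q = 27.5 × 0.001510 = 0.04152 m/d
Seepage velocity v = q / n = 0.04152 / 0.08 = 0.5191 m/d
T = 7 yr × 365 = 2555 d
L = v × T = 0.5191 × 2555 = 1326 m

1330 m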